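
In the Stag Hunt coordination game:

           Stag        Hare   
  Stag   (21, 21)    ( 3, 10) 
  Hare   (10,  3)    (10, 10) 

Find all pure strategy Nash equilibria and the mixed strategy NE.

Pure NE: (Stag, Stag) and (Hare, Hare); Mixed NE: p = 0.3889, q = 0.3889

Work:
Check pure NE:
(Stag, Stag): (21, 21) - no unilateral deviation beneficial
(Hare, Hare): (10, 10) - no unilateral deviation beneficial
Mixed NE: P1 plays Stag with p = 0.3889, P2 plays Stag with q = 0.3889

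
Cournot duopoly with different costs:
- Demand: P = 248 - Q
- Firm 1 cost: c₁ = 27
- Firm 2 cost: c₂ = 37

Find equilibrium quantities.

q₁* = 77.0, q₂* = 67.0

Work:
Reaction: q₁ = (248 - 27 - q₂)/2
Reaction: q₂ = (248 - 37 - q₁)/2
Solve simultaneously:
q₁* = (248 - 2×27 + 37)/3 = 77.0
q₂* = (248 - 2×37 + 27)/3 = 67.0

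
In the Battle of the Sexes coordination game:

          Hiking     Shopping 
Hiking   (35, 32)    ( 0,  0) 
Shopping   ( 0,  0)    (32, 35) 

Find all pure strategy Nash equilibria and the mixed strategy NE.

Pure NE: (Hiking, Hiking) and (Shopping, Shopping); Mixed NE: p = 0.5224, q = 0.4776

Work:
Check pure NE:
(Hiking, Hiking): (35, 32) - no unilateral deviation beneficial
(Shopping, Shopping): (32, 35) - no unilateral deviation beneficial
Mixed NE: P1 plays Hiking with p = 0.5224, P2 plays Hiking with q = 0.4776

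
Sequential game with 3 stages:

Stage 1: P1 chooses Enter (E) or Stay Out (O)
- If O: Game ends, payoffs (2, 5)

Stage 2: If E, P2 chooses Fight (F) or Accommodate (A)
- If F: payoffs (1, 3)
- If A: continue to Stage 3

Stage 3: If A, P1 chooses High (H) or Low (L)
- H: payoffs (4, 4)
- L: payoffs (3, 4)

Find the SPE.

SPE: (E, A, H); Outcome (4, 4)

Work:
Stage 3: P1 chooses H (4 vs 3)
Stage 2: P2: F->3, A->4 (anticipating H). Choose A
Stage 1: P1: O->2, E->4 (anticipating A, H). Choose E
SPE path: E -> A -> H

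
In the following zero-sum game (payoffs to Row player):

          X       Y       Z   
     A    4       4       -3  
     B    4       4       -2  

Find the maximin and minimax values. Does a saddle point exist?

Maximin = -2, Minimax = -2, Saddle: True

Work:
Row minimums: [-3, -2] → maximin = -2
Column maximums: [4, 4, -2] → minimax = -2
Saddle point exists! Game value = -2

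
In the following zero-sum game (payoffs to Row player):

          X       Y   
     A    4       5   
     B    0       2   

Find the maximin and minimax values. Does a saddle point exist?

Maximin = 4, Minimax = 4, Saddle: True

Work:
Row minimums: [4, 0] → maximin = 4
Column maximums: [4, 5] → minimax = 4
Saddle point exists! Game value = 4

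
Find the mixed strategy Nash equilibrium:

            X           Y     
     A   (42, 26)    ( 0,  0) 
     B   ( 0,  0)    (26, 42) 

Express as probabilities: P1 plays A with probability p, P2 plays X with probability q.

p = 0.6176, q = 0.3824

Work:
Find probabilities that make opponent indifferent:
P2 chooses q to make P1 indifferent between A and B
P1 chooses p to make P2 indifferent between X and Y
Mixed NE: P1 plays (A: 0.6176, B: 0.3824), P2 plays (X: 0.3824, Y: 0.6176)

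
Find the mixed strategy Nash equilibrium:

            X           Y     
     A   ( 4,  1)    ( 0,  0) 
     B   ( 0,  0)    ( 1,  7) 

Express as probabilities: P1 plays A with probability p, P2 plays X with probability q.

p = 0.875, q = 0.2

Work:
Find probabilities that make opponent indifferent:
P2 chooses q to make P1 indifferent between A and B
P1 chooses p to make P2 indifferent between X and Y
Mixed NE: P1 plays (A: 0.875, B: 0.125), P2 plays (X: 0.2, Y: 0.8)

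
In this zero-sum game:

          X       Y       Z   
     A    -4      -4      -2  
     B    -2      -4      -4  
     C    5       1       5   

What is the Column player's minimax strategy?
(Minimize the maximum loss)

Column should play Y, value = 1

Work:
Column player minimizes Row's maximum payoff:
Column X: max payoff to Row = 5
Column Y: max payoff to Row = 1
Column Z: max payoff to Row = 5
Minimum is 1, achieved by column Y.
Minimax strategy: Y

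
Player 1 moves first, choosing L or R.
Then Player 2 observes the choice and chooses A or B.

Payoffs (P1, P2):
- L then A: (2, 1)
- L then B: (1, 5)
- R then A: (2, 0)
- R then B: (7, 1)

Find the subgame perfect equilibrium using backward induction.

P1 plays R, P2 plays B after L and B after R; Payoff (7, 1)

Work:
Backward induction:
After L: P2 chooses B → P1 gets 1
After R: P2 chooses B → P1 gets 7
P1 chooses R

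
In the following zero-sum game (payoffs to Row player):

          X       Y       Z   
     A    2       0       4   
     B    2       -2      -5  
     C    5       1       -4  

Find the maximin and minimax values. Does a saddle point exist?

Maximin = 0, Minimax = 1, Saddle: False

Work:
Row minimums: [0, -5, -4] → maximin = 0
Column maximums: [5, 1, 4] → minimax = 1
No saddle point (maximin ≠ minimax). Mixed strategy needed.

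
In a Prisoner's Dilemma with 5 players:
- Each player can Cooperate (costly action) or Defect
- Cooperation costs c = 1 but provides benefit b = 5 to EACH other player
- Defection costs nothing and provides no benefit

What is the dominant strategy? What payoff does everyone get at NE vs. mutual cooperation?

Dominant: Defect; NE payoff = 0; Coop payoff = 19

Work:
Defect dominates (saves cost c = 1, benefit to others is external)
NE: All defect → everyone gets 0
If all cooperate: each receives (4)×5 - 1 = 19
Social dilemma: 19 > 0 but NE gives 0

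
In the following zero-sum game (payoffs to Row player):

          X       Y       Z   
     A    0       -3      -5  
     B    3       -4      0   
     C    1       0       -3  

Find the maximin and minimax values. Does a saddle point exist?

Maximin = -3, Minimax = 0, Saddle: False

Work:
Row minimums: [-5, -4, -3] → maximin = -3
Column maximums: [3, 0, 0] → minimax = 0
No saddle point (maximin ≠ minimax). Mixed strategy needed.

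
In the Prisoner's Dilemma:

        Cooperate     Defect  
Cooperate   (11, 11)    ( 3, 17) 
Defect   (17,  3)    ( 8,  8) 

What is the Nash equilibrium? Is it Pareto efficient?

(Defect, Defect) is NE; not Pareto efficient

Work:
Defect dominates Cooperate for both players:
If P2 cooperates: Defect (17) > Cooperate (11)
If P2 defects: Defect (8) > Cooperate (3)
NE: (Defect, Defect) with payoff (8, 8)
But (Cooperate, Cooperate) = (11, 11) Pareto dominates (8, 8)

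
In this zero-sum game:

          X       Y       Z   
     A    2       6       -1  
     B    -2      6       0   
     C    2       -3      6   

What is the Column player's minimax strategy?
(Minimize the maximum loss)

Column should play X, value = 2

Work:
Column player minimizes Row's maximum payoff:
Column X: max payoff to Row = 2
Column Y: max payoff to Row = 6
Column Z: max payoff to Row = 6
Minimum is 2, achieved by column X.
Minimax strategy: X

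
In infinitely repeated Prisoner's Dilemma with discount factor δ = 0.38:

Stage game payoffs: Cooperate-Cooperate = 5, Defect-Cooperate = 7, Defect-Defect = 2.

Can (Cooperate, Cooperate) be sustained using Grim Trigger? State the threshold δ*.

δ* = 0.4; since δ = 0.38 < 0.4, cooperation cannot be sustained

Work:
For Grim Trigger:
Cooperate forever: 5/(1-δ)
Defect then punished: 7 + 2·δ/(1-δ)
Need: 5/(1-δ) ≥ 7 + 2·δ/(1-δ)
Solving: δ ≥ (T-R)/(T-P) = (7-5)/(7-2) = 0.4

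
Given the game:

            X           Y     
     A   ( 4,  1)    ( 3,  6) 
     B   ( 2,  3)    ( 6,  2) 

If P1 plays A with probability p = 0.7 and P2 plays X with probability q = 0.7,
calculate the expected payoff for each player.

E[P1] = 3.55, E[P2] = 2.56

Work:
E[P1] = p·q·π₁(A,X) + p·(1-q)·π₁(A,Y) + (1-p)·q·π₁(B,X) + (1-p)·(1-q)·π₁(B,Y)
= 0.7·0.7·4 + 0.7·0.3·3 + 0.3·0.7·2 + 0.3·0.3·6
= 3.55

E[P2] = 2.56 (similar calculation)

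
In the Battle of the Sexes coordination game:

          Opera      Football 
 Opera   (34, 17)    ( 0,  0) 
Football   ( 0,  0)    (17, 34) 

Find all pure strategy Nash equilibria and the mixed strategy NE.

Pure NE: (Opera, Opera) and (Football, Football); Mixed NE: p = 0.6667, q = 0.3333

Work:
Check pure NE:
(Opera, Opera): (34, 17) - no unilateral deviation beneficial
(Football, Football): (17, 34) - no unilateral deviation beneficial
Mixed NE: P1 plays Opera with p = 0.6667, P2 plays Opera with q = 0.3333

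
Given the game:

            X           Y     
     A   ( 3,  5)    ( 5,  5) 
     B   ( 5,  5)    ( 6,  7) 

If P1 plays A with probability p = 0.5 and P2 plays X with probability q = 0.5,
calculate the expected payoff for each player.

E[P1] = 4.75, E[P2] = 5.5

Work:
E[P1] = p·q·π₁(A,X) + p·(1-q)·π₁(A,Y) + (1-p)·q·π₁(B,X) + (1-p)·(1-q)·π₁(B,Y)
= 0.5·0.5·3 + 0.5·0.5·5 + 0.5·0.5·5 + 0.5·0.5·6
= 4.75

E[P2] = 5.5 (similar calculation)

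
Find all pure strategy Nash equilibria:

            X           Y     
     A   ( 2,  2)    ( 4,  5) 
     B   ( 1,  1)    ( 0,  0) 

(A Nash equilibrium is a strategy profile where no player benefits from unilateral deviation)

Nash equilibrium: (A, Y)

Work:
Best responses:
  P1 vs X: payoffs [2, 1] → best response A (payoff 2)
  P1 vs Y: payoffs [4, 0] → best response A (payoff 4)
  P2 vs A: payoffs [2, 5] → best response Y (payoff 5)
  P2 vs B: payoffs [1, 0] → best response X (payoff 1)
Mutual best responses: (A,Y) → Nash equilibria.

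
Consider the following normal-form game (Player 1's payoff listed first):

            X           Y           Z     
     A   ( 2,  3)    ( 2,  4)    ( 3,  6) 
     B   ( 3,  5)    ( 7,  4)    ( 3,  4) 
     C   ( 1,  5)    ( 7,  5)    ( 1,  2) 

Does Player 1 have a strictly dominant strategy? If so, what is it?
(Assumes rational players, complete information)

No strictly dominant strategy exists for Player 1

Work:
A strategy strictly dominates another if it gives a strictly higher payoff against every opponent action. Compare each pair of P1's strategies column-by-column:
  A vs B: [2 vs 3, 2 vs 7, 3 vs 3] → A does not strictly dominate B (column X: 2 ≤ 3)
  A vs C: [2 vs 1, 2 vs 7, 3 vs 1] → A does not strictly dominate C (column Y: 2 ≤ 7)
  B vs A: [3 vs 2, 7 vs 2, 3 vs 3] → B does not strictly dominate A (column Z: 3 ≤ 3)
  B vs C: [3 vs 1, 7 vs 7, 3 vs 1] → B does not strictly dominate C (column Y: 7 ≤ 7)
  C vs A: [1 vs 2, 7 vs 2, 1 vs 3] → C does not strictly dominate A (column X: 1 ≤ 2)
  C vs B: [1 vs 3, 7 vs 7, 1 vs 3] → C does not strictly dominate B (column X: 1 ≤ 3)
No single strategy strictly dominates all others → no strictly dominant strategy.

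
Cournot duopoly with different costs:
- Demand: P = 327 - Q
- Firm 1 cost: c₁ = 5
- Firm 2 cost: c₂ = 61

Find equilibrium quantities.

q₁* = 126.0, q₂* = 70.0

Work:
Reaction: q₁ = (327 - 5 - q₂)/2
Reaction: q₂ = (327 - 61 - q₁)/2
Solve simultaneously:
q₁* = (327 - 2×5 + 61)/3 = 126.0
q₂* = (327 - 2×61 + 5)/3 = 70.0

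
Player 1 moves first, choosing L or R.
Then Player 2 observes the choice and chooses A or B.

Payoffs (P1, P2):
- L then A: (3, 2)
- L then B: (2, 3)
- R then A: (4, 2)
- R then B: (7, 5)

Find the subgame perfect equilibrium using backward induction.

P1 plays R, P2 plays B after L and B after R; Payoff (7, 5)

Work:
Backward induction:
After L: P2 chooses B → P1 gets 2
After R: P2 chooses B → P1 gets 7
P1 chooses R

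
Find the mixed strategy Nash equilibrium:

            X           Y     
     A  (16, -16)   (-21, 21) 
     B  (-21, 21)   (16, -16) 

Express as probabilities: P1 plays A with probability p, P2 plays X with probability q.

p = 0.5, q = 0.5

Work:
Find probabilities that make opponent indifferent:
P2 chooses q to make P1 indifferent between A and B
P1 chooses p to make P2 indifferent between X and Y
Mixed NE: P1 plays (A: 0.5, B: 0.5), P2 plays (X: 0.5, Y: 0.5)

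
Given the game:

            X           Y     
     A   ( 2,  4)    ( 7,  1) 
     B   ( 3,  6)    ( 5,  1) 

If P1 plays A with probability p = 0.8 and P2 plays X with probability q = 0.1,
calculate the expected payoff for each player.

E[P1] = 6.16, E[P2] = 1.34

Work:
E[P1] = p·q·π₁(A,X) + p·(1-q)·π₁(A,Y) + (1-p)·q·π₁(B,X) + (1-p)·(1-q)·π₁(B,Y)
= 0.8·0.1·2 + 0.8·0.9·7 + 0.2·0.1·3 + 0.2·0.9·5
= 6.16

E[P2] = 1.34 (similar calculation)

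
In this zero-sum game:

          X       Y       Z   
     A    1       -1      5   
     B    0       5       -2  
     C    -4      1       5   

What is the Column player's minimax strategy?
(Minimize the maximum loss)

Column should play X, value = 1

Work:
Column player minimizes Row's maximum payoff:
Column X: max payoff to Row = 1
Column Y: max payoff to Row = 5
Column Z: max payoff to Row = 5
Minimum is 1, achieved by column X.
Minimax strategy: X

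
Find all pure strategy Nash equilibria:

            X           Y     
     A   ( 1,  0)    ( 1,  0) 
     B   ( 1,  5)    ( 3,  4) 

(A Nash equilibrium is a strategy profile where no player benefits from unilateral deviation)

Nash equilibrium: (A, X), (B, X)

Work:
Best responses:
  P1 vs X: payoffs [1, 1] → best response A/B (payoff 1)
  P1 vs Y: payoffs [1, 3] → best response B (payoff 3)
  P2 vs A: payoffs [0, 0] → best response X/Y (payoff 0)
  P2 vs B: payoffs [5, 4] → best response X (payoff 5)
Mutual best responses: (A,X), (B,X) → Nash equilibria.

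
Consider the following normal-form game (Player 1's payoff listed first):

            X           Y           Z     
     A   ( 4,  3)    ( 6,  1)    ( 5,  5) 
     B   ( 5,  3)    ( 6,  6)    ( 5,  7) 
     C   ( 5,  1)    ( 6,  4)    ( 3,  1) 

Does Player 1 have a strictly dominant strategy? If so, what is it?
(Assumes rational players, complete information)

No strictly dominant strategy exists for Player 1

Work:
A strategy strictly dominates another if it gives a strictly higher payoff against every opponent action. Compare each pair of P1's strategies column-by-column:
  A vs B: [4 vs 5, 6 vs 6, 5 vs 5] → A does not strictly dominate B (column X: 4 ≤ 5)
  A vs C: [4 vs 5, 6 vs 6, 5 vs 3] → A does not strictly dominate C (column X: 4 ≤ 5)
  B vs A: [5 vs 4, 6 vs 6, 5 vs 5] → B does not strictly dominate A (column Y: 6 ≤ 6)
  B vs C: [5 vs 5, 6 vs 6, 5 vs 3] → B does not strictly dominate C (column X: 5 ≤ 5)
  C vs A: [5 vs 4, 6 vs 6, 3 vs 5] → C does not strictly dominate A (column Y: 6 ≤ 6)
  C vs B: [5 vs 5, 6 vs 6, 3 vs 5] → C does not strictly dominate B (column X: 5 ≤ 5)
No single strategy strictly dominates all others → no strictly dominant strategy.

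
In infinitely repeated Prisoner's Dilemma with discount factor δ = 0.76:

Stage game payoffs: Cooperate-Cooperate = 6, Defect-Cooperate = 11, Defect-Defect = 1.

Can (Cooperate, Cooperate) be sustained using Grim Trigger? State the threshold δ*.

δ* = 0.5; since δ = 0.76 ≥ 0.5, cooperation can be sustained

Work:
For Grim Trigger:
Cooperate forever: 6/(1-δ)
Defect then punished: 11 + 1·δ/(1-δ)
Need: 6/(1-δ) ≥ 11 + 1·δ/(1-δ)
Solving: δ ≥ (T-R)/(T-P) = (11-6)/(11-1) = 0.5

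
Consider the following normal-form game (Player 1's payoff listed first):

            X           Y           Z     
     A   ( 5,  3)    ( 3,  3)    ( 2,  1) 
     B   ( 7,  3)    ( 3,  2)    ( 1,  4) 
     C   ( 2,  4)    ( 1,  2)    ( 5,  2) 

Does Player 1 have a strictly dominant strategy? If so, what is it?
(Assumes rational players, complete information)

No strictly dominant strategy exists for Player 1

Work:
A strategy strictly dominates another if it gives a strictly higher payoff against every opponent action. Compare each pair of P1's strategies column-by-column:
  A vs B: [5 vs 7, 3 vs 3, 2 vs 1] → A does not strictly dominate B (column X: 5 ≤ 7)
  A vs C: [5 vs 2, 3 vs 1, 2 vs 5] → A does not strictly dominate C (column Z: 2 ≤ 5)
  B vs A: [7 vs 5, 3 vs 3, 1 vs 2] → B does not strictly dominate A (column Y: 3 ≤ 3)
  B vs C: [7 vs 2, 3 vs 1, 1 vs 5] → B does not strictly dominate C (column Z: 1 ≤ 5)
  C vs A: [2 vs 5, 1 vs 3, 5 vs 2] → C does not strictly dominate A (column X: 2 ≤ 5)
  C vs B: [2 vs 7, 1 vs 3, 5 vs 1] → C does not strictly dominate B (column X: 2 ≤ 7)
No single strategy strictly dominates all others → no strictly dominant strategy.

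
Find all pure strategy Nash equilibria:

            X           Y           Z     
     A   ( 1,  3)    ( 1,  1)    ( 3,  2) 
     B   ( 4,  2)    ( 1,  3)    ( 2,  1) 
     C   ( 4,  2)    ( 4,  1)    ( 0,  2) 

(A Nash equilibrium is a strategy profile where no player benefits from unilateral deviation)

Nash equilibrium: (C, X)

Work:
Best responses:
  P1 vs X: payoffs [1, 4, 4] → best response B/C (payoff 4)
  P1 vs Y: payoffs [1, 1, 4] → best response C (payoff 4)
  P1 vs Z: payoffs [3, 2, 0] → best response A (payoff 3)
  P2 vs A: payoffs [3, 1, 2] → best response X (payoff 3)
  P2 vs B: payoffs [2, 3, 1] → best response Y (payoff 3)
  P2 vs C: payoffs [2, 1, 2] → best response X/Z (payoff 2)
Mutual best responses: (C,X) → Nash equilibria.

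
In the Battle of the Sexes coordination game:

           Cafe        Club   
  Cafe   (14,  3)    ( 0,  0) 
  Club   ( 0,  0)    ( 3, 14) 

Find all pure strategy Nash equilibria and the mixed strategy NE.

Pure NE: (Cafe, Cafe) and (Club, Club); Mixed NE: p = 0.8235, q = 0.1765

Work:
Check pure NE:
(Cafe, Cafe): (14, 3) - no unilateral deviation beneficial
(Club, Club): (3, 14) - no unilateral deviation beneficial
Mixed NE: P1 plays Cafe with p = 0.8235, P2 plays Cafe with q = 0.1765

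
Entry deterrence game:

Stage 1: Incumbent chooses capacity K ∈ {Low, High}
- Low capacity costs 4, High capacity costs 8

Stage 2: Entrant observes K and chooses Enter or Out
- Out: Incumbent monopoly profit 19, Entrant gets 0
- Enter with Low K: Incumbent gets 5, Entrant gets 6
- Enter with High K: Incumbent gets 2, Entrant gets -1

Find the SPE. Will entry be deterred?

SPE: (High, Enter|Low, Out|High); Entry deterred. Incumbent net profit = 11

Work:
After Low K: Entrant enters (6 > 0)
After High K: Entrant stays out (-1 < 0)
Incumbent: Low → 5−4=1, High → 19−8=11
Incumbent chooses High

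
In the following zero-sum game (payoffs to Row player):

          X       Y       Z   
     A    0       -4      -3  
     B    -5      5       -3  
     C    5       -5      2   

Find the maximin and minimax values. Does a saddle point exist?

Maximin = -4, Minimax = 2, Saddle: False

Work:
Row minimums: [-4, -5, -5] → maximin = -4
Column maximums: [5, 5, 2] → minimax = 2
No saddle point (maximin ≠ minimax). Mixed strategy needed.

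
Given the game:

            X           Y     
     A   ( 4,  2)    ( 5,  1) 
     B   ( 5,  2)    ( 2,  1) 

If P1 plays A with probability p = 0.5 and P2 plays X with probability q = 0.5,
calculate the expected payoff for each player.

E[P1] = 4.0, E[P2] = 1.5

Work:
E[P1] = p·q·π₁(A,X) + p·(1-q)·π₁(A,Y) + (1-p)·q·π₁(B,X) + (1-p)·(1-q)·π₁(B,Y)
= 0.5·0.5·4 + 0.5·0.5·5 + 0.5·0.5·5 + 0.5·0.5·2
= 4.0

E[P2] = 1.5 (similar calculation)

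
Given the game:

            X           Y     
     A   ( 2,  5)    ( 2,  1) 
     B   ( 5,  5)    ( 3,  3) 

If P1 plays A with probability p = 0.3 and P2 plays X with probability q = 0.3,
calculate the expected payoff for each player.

E[P1] = 3.12, E[P2] = 3.18

Work:
E[P1] = p·q·π₁(A,X) + p·(1-q)·π₁(A,Y) + (1-p)·q·π₁(B,X) + (1-p)·(1-q)·π₁(B,Y)
= 0.3·0.3·2 + 0.3·0.7·2 + 0.7·0.3·5 + 0.7·0.7·3
= 3.12

E[P2] = 3.18 (similar calculation)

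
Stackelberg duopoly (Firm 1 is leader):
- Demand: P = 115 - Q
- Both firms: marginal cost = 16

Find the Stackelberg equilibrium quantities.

q₁* (leader) = 49.5, q₂* (follower) = 24.75

Work:
Follower's reaction: q₂ = (a - c - q₁)/2
Leader substitutes: π₁ = q₁·(a - q₁ - (a-c-q₁)/2 - c)
FOC: q₁* = (115 - 16)/2 = 49.50
Then: q₂* = (115 - 16 - 49.5)/2 = 24.75
Leader has first-mover advantage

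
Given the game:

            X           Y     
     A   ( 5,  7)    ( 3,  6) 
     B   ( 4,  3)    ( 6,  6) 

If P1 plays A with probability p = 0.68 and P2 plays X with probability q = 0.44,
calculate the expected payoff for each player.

E[P1] = 4.2768, E[P2] = 5.8768

Work:
E[P1] = p·q·π₁(A,X) + p·(1-q)·π₁(A,Y) + (1-p)·q·π₁(B,X) + (1-p)·(1-q)·π₁(B,Y)
= 0.68·0.44·5 + 0.68·0.56·3 + 0.32·0.44·4 + 0.32·0.56·6
= 4.2768

E[P2] = 5.8768 (similar calculation)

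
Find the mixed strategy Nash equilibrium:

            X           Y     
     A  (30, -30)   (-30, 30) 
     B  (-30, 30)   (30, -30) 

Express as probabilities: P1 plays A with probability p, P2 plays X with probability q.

p = 0.5, q = 0.5

Work:
Find probabilities that make opponent indifferent:
P2 chooses q to make P1 indifferent between A and B
P1 chooses p to make P2 indifferent between X and Y
Mixed NE: P1 plays (A: 0.5, B: 0.5), P2 plays (X: 0.5, Y: 0.5)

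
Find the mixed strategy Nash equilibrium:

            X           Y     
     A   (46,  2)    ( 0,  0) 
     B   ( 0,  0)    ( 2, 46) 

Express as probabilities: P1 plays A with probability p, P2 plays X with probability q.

p = 0.9583, q = 0.0417

Work:
Find probabilities that make opponent indifferent:
P2 chooses q to make P1 indifferent between A and B
P1 chooses p to make P2 indifferent between X and Y
Mixed NE: P1 plays (A: 0.9583, B: 0.0417), P2 plays (X: 0.0417, Y: 0.9583)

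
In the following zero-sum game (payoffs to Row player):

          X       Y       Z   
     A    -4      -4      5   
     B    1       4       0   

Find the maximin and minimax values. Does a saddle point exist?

Maximin = 0, Minimax = 1, Saddle: False

Work:
Row minimums: [-4, 0] → maximin = 0
Column maximums: [1, 4, 5] → minimax = 1
No saddle point (maximin ≠ minimax). Mixed strategy needed.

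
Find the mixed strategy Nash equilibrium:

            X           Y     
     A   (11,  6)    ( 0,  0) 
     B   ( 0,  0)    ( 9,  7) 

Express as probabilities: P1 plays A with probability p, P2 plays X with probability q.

p = 0.5385, q = 0.45

Work:
Find probabilities that make opponent indifferent:
P2 chooses q to make P1 indifferent between A and B
P1 chooses p to make P2 indifferent between X and Y
Mixed NE: P1 plays (A: 0.5385, B: 0.4615), P2 plays (X: 0.45, Y: 0.55)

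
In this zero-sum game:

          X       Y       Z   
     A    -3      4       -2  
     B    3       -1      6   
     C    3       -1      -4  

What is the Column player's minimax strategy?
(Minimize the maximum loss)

Column should play X, value = 3

Work:
Column player minimizes Row's maximum payoff:
Column X: max payoff to Row = 3
Column Y: max payoff to Row = 4
Column Z: max payoff to Row = 6
Minimum is 3, achieved by column X.
Minimax strategy: X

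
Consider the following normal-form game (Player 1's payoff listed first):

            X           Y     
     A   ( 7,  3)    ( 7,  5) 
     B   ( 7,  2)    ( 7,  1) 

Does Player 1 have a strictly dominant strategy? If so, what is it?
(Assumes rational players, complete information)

No strictly dominant strategy exists for Player 1

Work:
A strategy strictly dominates another if it gives a strictly higher payoff against every opponent action. Compare each pair of P1's strategies column-by-column:
  A vs B: [7 vs 7, 7 vs 7] → A does not strictly dominate B (column X: 7 ≤ 7)
  B vs A: [7 vs 7, 7 vs 7] → B does not strictly dominate A (column X: 7 ≤ 7)
No single strategy strictly dominates all others → no strictly dominant strategy.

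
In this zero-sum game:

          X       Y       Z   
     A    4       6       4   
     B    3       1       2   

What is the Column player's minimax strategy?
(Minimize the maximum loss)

Column should play X or Z (all achieve the minimum), value = 4

Work:
Column player minimizes Row's maximum payoff:
Column X: max payoff to Row = 4
Column Y: max payoff to Row = 6
Column Z: max payoff to Row = 4
Minimum is 4, achieved by columns X, Z (tied).
Each of X or Z is a minimax strategy.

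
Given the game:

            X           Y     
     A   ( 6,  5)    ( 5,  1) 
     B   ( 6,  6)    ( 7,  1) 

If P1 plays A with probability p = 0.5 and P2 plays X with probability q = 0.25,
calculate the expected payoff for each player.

E[P1] = 6.0, E[P2] = 2.125

Work:
E[P1] = p·q·π₁(A,X) + p·(1-q)·π₁(A,Y) + (1-p)·q·π₁(B,X) + (1-p)·(1-q)·π₁(B,Y)
= 0.5·0.25·6 + 0.5·0.75·5 + 0.5·0.25·6 + 0.5·0.75·7
= 6.0

E[P2] = 2.125 (similar calculation)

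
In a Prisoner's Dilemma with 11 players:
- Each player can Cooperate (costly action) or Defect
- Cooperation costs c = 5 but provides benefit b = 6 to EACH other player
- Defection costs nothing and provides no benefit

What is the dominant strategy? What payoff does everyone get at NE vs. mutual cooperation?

Dominant: Defect; NE payoff = 0; Coop payoff = 55

Work:
Defect dominates (saves cost c = 5, benefit to others is external)
NE: All defect → everyone gets 0
If all cooperate: each receives (10)×6 - 5 = 55
Social dilemma: 55 > 0 but NE gives 0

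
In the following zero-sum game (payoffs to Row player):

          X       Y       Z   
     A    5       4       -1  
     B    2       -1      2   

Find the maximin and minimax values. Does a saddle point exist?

Maximin = -1, Minimax = 2, Saddle: False

Work:
Row minimums: [-1, -1] → maximin = -1
Column maximums: [5, 4, 2] → minimax = 2
No saddle point (maximin ≠ minimax). Mixed strategy needed.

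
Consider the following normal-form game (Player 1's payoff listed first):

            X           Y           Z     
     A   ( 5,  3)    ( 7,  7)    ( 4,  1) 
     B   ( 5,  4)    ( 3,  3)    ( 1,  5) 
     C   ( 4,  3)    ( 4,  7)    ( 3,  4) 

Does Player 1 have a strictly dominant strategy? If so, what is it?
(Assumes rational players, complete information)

No strictly dominant strategy exists for Player 1

Work:
A strategy strictly dominates another if it gives a strictly higher payoff against every opponent action. Compare each pair of P1's strategies column-by-column:
  A vs B: [5 vs 5, 7 vs 3, 4 vs 1] → A does not strictly dominate B (column X: 5 ≤ 5)
  A vs C: [5 vs 4, 7 vs 4, 4 vs 3] → A strictly dominates C
  B vs A: [5 vs 5, 3 vs 7, 1 vs 4] → B does not strictly dominate A (column X: 5 ≤ 5)
  B vs C: [5 vs 4, 3 vs 4, 1 vs 3] → B does not strictly dominate C (column Y: 3 ≤ 4)
  C vs A: [4 vs 5, 4 vs 7, 3 vs 4] → C does not strictly dominate A (column X: 4 ≤ 5)
  C vs B: [4 vs 5, 4 vs 3, 3 vs 1] → C does not strictly dominate B (column X: 4 ≤ 5)
No single strategy strictly dominates all others → no strictly dominant strategy.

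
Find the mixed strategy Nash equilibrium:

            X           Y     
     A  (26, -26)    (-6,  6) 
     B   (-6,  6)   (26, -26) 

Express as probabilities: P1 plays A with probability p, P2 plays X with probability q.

p = 0.5, q = 0.5

Work:
Find probabilities that make opponent indifferent:
P2 chooses q to make P1 indifferent between A and B
P1 chooses p to make P2 indifferent between X and Y
Mixed NE: P1 plays (A: 0.5, B: 0.5), P2 plays (X: 0.5, Y: 0.5)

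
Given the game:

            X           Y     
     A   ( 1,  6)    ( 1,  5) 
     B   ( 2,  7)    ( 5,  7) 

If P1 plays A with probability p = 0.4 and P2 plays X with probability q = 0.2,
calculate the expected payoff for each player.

E[P1] = 3.04, E[P2] = 6.28

Work:
E[P1] = p·q·π₁(A,X) + p·(1-q)·π₁(A,Y) + (1-p)·q·π₁(B,X) + (1-p)·(1-q)·π₁(B,Y)
= 0.4·0.2·1 + 0.4·0.8·1 + 0.6·0.2·2 + 0.6·0.8·5
= 3.04

E[P2] = 6.28 (similar calculation)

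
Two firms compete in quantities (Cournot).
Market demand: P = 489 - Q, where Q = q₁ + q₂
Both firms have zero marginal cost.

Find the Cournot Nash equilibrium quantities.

q₁* = q₂* = 163.0; P* = 163.0

Work:
Profit: π_i = P·q_i = (a - q_i - q_j)·q_i
FOC: ∂π_i/∂q_i = a - 2q_i - q_j = 0
Reaction function: q_i = (489 - q_j)/2
Symmetry: q* = 489/3 = 163.0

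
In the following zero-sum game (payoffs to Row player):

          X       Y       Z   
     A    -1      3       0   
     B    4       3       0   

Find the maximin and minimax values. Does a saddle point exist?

Maximin = 0, Minimax = 0, Saddle: True

Work:
Row minimums: [-1, 0] → maximin = 0
Column maximums: [4, 3, 0] → minimax = 0
Saddle point exists! Game value = 0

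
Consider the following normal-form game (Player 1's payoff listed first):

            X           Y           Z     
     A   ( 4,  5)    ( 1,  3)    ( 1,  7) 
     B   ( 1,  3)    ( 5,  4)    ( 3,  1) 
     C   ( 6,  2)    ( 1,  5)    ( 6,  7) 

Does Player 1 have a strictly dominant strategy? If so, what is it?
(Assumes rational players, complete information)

No strictly dominant strategy exists for Player 1

Work:
A strategy strictly dominates another if it gives a strictly higher payoff against every opponent action. Compare each pair of P1's strategies column-by-column:
  A vs B: [4 vs 1, 1 vs 5, 1 vs 3] → A does not strictly dominate B (column Y: 1 ≤ 5)
  A vs C: [4 vs 6, 1 vs 1, 1 vs 6] → A does not strictly dominate C (column X: 4 ≤ 6)
  B vs A: [1 vs 4, 5 vs 1, 3 vs 1] → B does not strictly dominate A (column X: 1 ≤ 4)
  B vs C: [1 vs 6, 5 vs 1, 3 vs 6] → B does not strictly dominate C (column X: 1 ≤ 6)
  C vs A: [6 vs 4, 1 vs 1, 6 vs 1] → C does not strictly dominate A (column Y: 1 ≤ 1)
  C vs B: [6 vs 1, 1 vs 5, 6 vs 3] → C does not strictly dominate B (column Y: 1 ≤ 5)
No single strategy strictly dominates all others → no strictly dominant strategy.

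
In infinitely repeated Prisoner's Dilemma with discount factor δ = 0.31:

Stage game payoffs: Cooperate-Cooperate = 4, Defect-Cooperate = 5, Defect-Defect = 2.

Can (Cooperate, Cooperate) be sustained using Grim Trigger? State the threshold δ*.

δ* = 0.3333; since δ = 0.31 < 0.3333, cooperation cannot be sustained

Work:
For Grim Trigger:
Cooperate forever: 4/(1-δ)
Defect then punished: 5 + 2·δ/(1-δ)
Need: 4/(1-δ) ≥ 5 + 2·δ/(1-δ)
Solving: δ ≥ (T-R)/(T-P) = (5-4)/(5-2) = 0.3333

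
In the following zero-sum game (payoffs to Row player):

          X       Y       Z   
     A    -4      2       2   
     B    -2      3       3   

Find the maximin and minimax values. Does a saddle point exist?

Maximin = -2, Minimax = -2, Saddle: True

Work:
Row minimums: [-4, -2] → maximin = -2
Column maximums: [-2, 3, 3] → minimax = -2
Saddle point exists! Game value = -2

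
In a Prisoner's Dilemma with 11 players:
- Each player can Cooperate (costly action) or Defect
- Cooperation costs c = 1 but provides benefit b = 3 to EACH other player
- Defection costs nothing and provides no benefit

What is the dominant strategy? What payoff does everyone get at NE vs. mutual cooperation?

Dominant: Defect; NE payoff = 0; Coop payoff = 29

Work:
Defect dominates (saves cost c = 1, benefit to others is external)
NE: All defect → everyone gets 0
If all cooperate: each receives (10)×3 - 1 = 29
Social dilemma: 29 > 0 but NE gives 0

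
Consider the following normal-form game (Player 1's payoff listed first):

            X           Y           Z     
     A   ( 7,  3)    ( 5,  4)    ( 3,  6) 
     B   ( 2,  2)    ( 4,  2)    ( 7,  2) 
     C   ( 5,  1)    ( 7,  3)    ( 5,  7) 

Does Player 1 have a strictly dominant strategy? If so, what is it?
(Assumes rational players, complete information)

No strictly dominant strategy exists for Player 1

Work:
A strategy strictly dominates another if it gives a strictly higher payoff against every opponent action. Compare each pair of P1's strategies column-by-column:
  A vs B: [7 vs 2, 5 vs 4, 3 vs 7] → A does not strictly dominate B (column Z: 3 ≤ 7)
  A vs C: [7 vs 5, 5 vs 7, 3 vs 5] → A does not strictly dominate C (column Y: 5 ≤ 7)
  B vs A: [2 vs 7, 4 vs 5, 7 vs 3] → B does not strictly dominate A (column X: 2 ≤ 7)
  B vs C: [2 vs 5, 4 vs 7, 7 vs 5] → B does not strictly dominate C (column X: 2 ≤ 5)
  C vs A: [5 vs 7, 7 vs 5, 5 vs 3] → C does not strictly dominate A (column X: 5 ≤ 7)
  C vs B: [5 vs 2, 7 vs 4, 5 vs 7] → C does not strictly dominate B (column Z: 5 ≤ 7)
No single strategy strictly dominates all others → no strictly dominant strategy.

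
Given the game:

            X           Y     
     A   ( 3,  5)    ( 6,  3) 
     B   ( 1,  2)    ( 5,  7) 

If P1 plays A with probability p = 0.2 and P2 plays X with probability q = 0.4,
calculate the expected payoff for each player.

E[P1] = 3.68, E[P2] = 4.76

Work:
E[P1] = p·q·π₁(A,X) + p·(1-q)·π₁(A,Y) + (1-p)·q·π₁(B,X) + (1-p)·(1-q)·π₁(B,Y)
= 0.2·0.4·3 + 0.2·0.6·6 + 0.8·0.4·1 + 0.8·0.6·5
= 3.68

E[P2] = 4.76 (similar calculation)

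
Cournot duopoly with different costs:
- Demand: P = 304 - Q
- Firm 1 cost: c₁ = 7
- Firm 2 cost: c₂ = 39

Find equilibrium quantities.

q₁* = 109.67, q₂* = 77.67

Work:
Reaction: q₁ = (304 - 7 - q₂)/2
Reaction: q₂ = (304 - 39 - q₁)/2
Solve simultaneously:
q₁* = (304 - 2×7 + 39)/3 = 109.67
q₂* = (304 - 2×39 + 7)/3 = 77.67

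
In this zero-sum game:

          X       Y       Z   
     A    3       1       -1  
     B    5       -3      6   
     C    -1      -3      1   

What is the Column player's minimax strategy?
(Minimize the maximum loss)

Column should play Y, value = 1

Work:
Column player minimizes Row's maximum payoff:
Column X: max payoff to Row = 5
Column Y: max payoff to Row = 1
Column Z: max payoff to Row = 6
Minimum is 1, achieved by column Y.
Minimax strategy: Y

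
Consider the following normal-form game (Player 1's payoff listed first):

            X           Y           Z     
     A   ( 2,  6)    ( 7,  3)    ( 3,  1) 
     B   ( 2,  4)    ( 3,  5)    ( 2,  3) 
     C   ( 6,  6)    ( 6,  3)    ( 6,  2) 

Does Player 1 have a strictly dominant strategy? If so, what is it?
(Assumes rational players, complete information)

No strictly dominant strategy exists for Player 1

Work:
A strategy strictly dominates another if it gives a strictly higher payoff against every opponent action. Compare each pair of P1's strategies column-by-column:
  A vs B: [2 vs 2, 7 vs 3, 3 vs 2] → A does not strictly dominate B (column X: 2 ≤ 2)
  A vs C: [2 vs 6, 7 vs 6, 3 vs 6] → A does not strictly dominate C (column X: 2 ≤ 6)
  B vs A: [2 vs 2, 3 vs 7, 2 vs 3] → B does not strictly dominate A (column X: 2 ≤ 2)
  B vs C: [2 vs 6, 3 vs 6, 2 vs 6] → B does not strictly dominate C (column X: 2 ≤ 6)
  C vs A: [6 vs 2, 6 vs 7, 6 vs 3] → C does not strictly dominate A (column Y: 6 ≤ 7)
  C vs B: [6 vs 2, 6 vs 3, 6 vs 2] → C strictly dominates B
No single strategy strictly dominates all others → no strictly dominant strategy.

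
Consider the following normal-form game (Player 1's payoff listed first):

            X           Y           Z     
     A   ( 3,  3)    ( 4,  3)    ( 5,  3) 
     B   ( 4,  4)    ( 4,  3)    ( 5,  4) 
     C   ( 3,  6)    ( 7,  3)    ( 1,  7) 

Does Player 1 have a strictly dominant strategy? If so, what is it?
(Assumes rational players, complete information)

No strictly dominant strategy exists for Player 1

Work:
A strategy strictly dominates another if it gives a strictly higher payoff against every opponent action. Compare each pair of P1's strategies column-by-column:
  A vs B: [3 vs 4, 4 vs 4, 5 vs 5] → A does not strictly dominate B (column X: 3 ≤ 4)
  A vs C: [3 vs 3, 4 vs 7, 5 vs 1] → A does not strictly dominate C (column X: 3 ≤ 3)
  B vs A: [4 vs 3, 4 vs 4, 5 vs 5] → B does not strictly dominate A (column Y: 4 ≤ 4)
  B vs C: [4 vs 3, 4 vs 7, 5 vs 1] → B does not strictly dominate C (column Y: 4 ≤ 7)
  C vs A: [3 vs 3, 7 vs 4, 1 vs 5] → C does not strictly dominate A (column X: 3 ≤ 3)
  C vs B: [3 vs 4, 7 vs 4, 1 vs 5] → C does not strictly dominate B (column X: 3 ≤ 4)
No single strategy strictly dominates all others → no strictly dominant strategy.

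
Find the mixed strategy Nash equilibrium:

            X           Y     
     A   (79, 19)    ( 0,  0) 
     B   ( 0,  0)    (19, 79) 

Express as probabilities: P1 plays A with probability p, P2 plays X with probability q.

p = 0.8061, q = 0.1939

Work:
Find probabilities that make opponent indifferent:
P2 chooses q to make P1 indifferent between A and B
P1 chooses p to make P2 indifferent between X and Y
Mixed NE: P1 plays (A: 0.8061, B: 0.1939), P2 plays (X: 0.1939, Y: 0.8061)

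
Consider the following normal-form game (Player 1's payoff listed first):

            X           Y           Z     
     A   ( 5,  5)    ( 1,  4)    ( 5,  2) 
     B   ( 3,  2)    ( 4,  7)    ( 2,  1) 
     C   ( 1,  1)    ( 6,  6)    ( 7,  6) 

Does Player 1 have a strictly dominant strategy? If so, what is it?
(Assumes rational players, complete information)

No strictly dominant strategy exists for Player 1

Work:
A strategy strictly dominates another if it gives a strictly higher payoff against every opponent action. Compare each pair of P1's strategies column-by-column:
  A vs B: [5 vs 3, 1 vs 4, 5 vs 2] → A does not strictly dominate B (column Y: 1 ≤ 4)
  A vs C: [5 vs 1, 1 vs 6, 5 vs 7] → A does not strictly dominate C (column Y: 1 ≤ 6)
  B vs A: [3 vs 5, 4 vs 1, 2 vs 5] → B does not strictly dominate A (column X: 3 ≤ 5)
  B vs C: [3 vs 1, 4 vs 6, 2 vs 7] → B does not strictly dominate C (column Y: 4 ≤ 6)
  C vs A: [1 vs 5, 6 vs 1, 7 vs 5] → C does not strictly dominate A (column X: 1 ≤ 5)
  C vs B: [1 vs 3, 6 vs 4, 7 vs 2] → C does not strictly dominate B (column X: 1 ≤ 3)
No single strategy strictly dominates all others → no strictly dominant strategy.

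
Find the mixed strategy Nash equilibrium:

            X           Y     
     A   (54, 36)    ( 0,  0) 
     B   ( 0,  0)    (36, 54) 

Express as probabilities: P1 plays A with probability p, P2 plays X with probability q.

p = 0.6, q = 0.4

Work:
Find probabilities that make opponent indifferent:
P2 chooses q to make P1 indifferent between A and B
P1 chooses p to make P2 indifferent between X and Y
Mixed NE: P1 plays (A: 0.6, B: 0.4), P2 plays (X: 0.4, Y: 0.6)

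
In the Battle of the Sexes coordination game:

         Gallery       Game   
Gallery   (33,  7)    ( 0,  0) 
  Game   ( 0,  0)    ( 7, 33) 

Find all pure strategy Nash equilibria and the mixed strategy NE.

Pure NE: (Gallery, Gallery) and (Game, Game); Mixed NE: p = 0.825, q = 0.175

Work:
Check pure NE:
(Gallery, Gallery): (33, 7) - no unilateral deviation beneficial
(Game, Game): (7, 33) - no unilateral deviation beneficial
Mixed NE: P1 plays Gallery with p = 0.825, P2 plays Gallery with q = 0.175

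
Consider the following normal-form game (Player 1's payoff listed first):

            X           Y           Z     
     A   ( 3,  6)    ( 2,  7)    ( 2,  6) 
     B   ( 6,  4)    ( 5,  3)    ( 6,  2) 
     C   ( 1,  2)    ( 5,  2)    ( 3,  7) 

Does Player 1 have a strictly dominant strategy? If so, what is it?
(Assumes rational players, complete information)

No strictly dominant strategy exists for Player 1

Work:
A strategy strictly dominates another if it gives a strictly higher payoff against every opponent action. Compare each pair of P1's strategies column-by-column:
  A vs B: [3 vs 6, 2 vs 5, 2 vs 6] → A does not strictly dominate B (column X: 3 ≤ 6)
  A vs C: [3 vs 1, 2 vs 5, 2 vs 3] → A does not strictly dominate C (column Y: 2 ≤ 5)
  B vs A: [6 vs 3, 5 vs 2, 6 vs 2] → B strictly dominates A
  B vs C: [6 vs 1, 5 vs 5, 6 vs 3] → B does not strictly dominate C (column Y: 5 ≤ 5)
  C vs A: [1 vs 3, 5 vs 2, 3 vs 2] → C does not strictly dominate A (column X: 1 ≤ 3)
  C vs B: [1 vs 6, 5 vs 5, 3 vs 6] → C does not strictly dominate B (column X: 1 ≤ 6)
No single strategy strictly dominates all others → no strictly dominant strategy.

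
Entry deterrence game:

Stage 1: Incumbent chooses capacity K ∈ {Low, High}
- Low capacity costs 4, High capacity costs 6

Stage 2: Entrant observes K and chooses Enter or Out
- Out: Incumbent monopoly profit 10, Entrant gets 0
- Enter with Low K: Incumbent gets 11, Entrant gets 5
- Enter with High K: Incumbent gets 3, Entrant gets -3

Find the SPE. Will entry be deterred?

SPE: (Low, Enter|Low, Out|High); Entry not deterred. Incumbent net profit = 7, Entrant gets 5

Work:
After Low K: Entrant enters (5 > 0)
After High K: Entrant stays out (-3 < 0)
Incumbent: Low → 11−4=7, High → 10−6=4
Incumbent chooses Low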